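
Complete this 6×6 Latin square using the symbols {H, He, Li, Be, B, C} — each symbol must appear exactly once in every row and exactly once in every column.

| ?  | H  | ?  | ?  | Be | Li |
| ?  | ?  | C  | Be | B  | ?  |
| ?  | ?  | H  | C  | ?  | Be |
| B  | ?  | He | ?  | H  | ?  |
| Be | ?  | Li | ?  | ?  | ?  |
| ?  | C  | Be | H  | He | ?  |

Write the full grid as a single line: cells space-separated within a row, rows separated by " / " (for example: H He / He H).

At row 1, column 3: row 1 has {H,Li,Be}; column 3 has {H,He,Li,Be,C}; that leaves B.
At row 1, column 4: row 1 has {H,Li,Be,B}; column 4 has {H,Be,C}; that leaves He.
At row 3, column 5: row 3 has {H,Be,C}; column 5 has {H,He,Be,B}; that leaves Li.
At row 4, column 4: row 4 has {H,He,B}; column 4 has {H,He,Be,C}; that leaves Li.
At row 4, column 6: row 4 has {H,He,Li,B}; column 6 has {Li,Be}; that leaves C.
At row 5, column 4: row 5 has {Li,Be}; column 4 has {H,He,Li,Be,C}; that leaves B.
At row 5, column 5: row 5 has {Li,Be,B}; column 5 has {H,He,Li,Be,B}; that leaves C.
At row 6, column 1: row 6 has {H,He,Be,C}; column 1 has {Be,B}; that leaves Li.
At row 6, column 6: row 6 has {H,He,Li,Be,C}; column 6 has {Li,Be,C}; that leaves B.
At row 1, column 1: row 1 has {H,He,Li,Be,B}; column 1 has {Li,Be,B}; that leaves C.
At row 3, column 1: row 3 has {H,Li,Be,C}; column 1 has {Li,Be,B,C}; that leaves He.
At row 3, column 2: row 3 has {H,He,Li,Be,C}; column 2 has {H,C}; that leaves B.
At row 4, column 2: row 4 has {H,He,Li,B,C}; column 2 has {H,B,C}; that leaves Be.
At row 5, column 2: row 5 has {Li,Be,B,C}; column 2 has {H,Be,B,C}; that leaves He.
At row 5, column 6: row 5 has {He,Li,Be,B,C}; column 6 has {Li,Be,B,C}; that leaves H.
At row 2, column 1: row 2 has {Be,B,C}; column 1 has {He,Li,Be,B,C}; that leaves H.
At row 2, column 2: row 2 has {H,Be,B,C}; column 2 has {H,He,Be,B,C}; that leaves Li.
At row 2, column 6: row 2 has {H,Li,Be,B,C}; column 6 has {H,Li,Be,B,C}; that leaves He.

C H B He Be Li / H Li C Be B He / He B H C Li Be / B Be He Li H C / Be He Li B C H / Li C Be H He B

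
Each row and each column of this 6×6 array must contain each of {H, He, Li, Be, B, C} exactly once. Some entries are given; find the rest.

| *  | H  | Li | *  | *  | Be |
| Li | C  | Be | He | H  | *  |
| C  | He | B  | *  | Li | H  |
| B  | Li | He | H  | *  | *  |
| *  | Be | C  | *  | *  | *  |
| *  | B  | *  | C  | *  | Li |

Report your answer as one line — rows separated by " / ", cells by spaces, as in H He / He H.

He H Li B C Be / Li C Be He H B / C He B Be Li H / B Li He H Be C / H Be C Li B He / Be B H C He Li

(r1,c1): row 1 has {H,Li,Be}; column 1 has {Li,B,C}, so it must be He.
(r1,c4): row 1 has {H,He,Li,Be}; column 4 has {H,He,C}, so it must be B.
(r1,c5): row 1 has {H,He,Li,Be,B}; column 5 has {H,Li}, so it must be C.
(r2,c6): row 2 has {H,He,Li,Be,C}; column 6 has {H,Li,Be}, so it must be B.
(r3,c4): row 3 has {H,He,Li,B,C}; column 4 has {H,He,B,C}, so it must be Be.
(r4,c5): row 4 has {H,He,Li,B}; column 5 has {H,Li,C}, so it must be Be.
(r4,c6): row 4 has {H,He,Li,Be,B}; column 6 has {H,Li,Be,B}, so it must be C.
(r5,c1): row 5 has {Be,C}; column 1 has {He,Li,B,C}, so it must be H.
(r5,c4): row 5 has {H,Be,C}; column 4 has {H,He,Be,B,C}, so it must be Li.
(r5,c6): row 5 has {H,Li,Be,C}; column 6 has {H,Li,Be,B,C}, so it must be He.
(r6,c1): row 6 has {Li,B,C}; column 1 has {H,He,Li,B,C}, so it must be Be.
(r6,c3): row 6 has {Li,Be,B,C}; column 3 has {He,Li,Be,B,C}, so it must be H.
(r6,c5): row 6 has {H,Li,Be,B,C}; column 5 has {H,Li,Be,C}, so it must be He.
(r5,c5): row 5 has {H,He,Li,Be,C}; column 5 has {H,He,Li,Be,C}, so it must be B.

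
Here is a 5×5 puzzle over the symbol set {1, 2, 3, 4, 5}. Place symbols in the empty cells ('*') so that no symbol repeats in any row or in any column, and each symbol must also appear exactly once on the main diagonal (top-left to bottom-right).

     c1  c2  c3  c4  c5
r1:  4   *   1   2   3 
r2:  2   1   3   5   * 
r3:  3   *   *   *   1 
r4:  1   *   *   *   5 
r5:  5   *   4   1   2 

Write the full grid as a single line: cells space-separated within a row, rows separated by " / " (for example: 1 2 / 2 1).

4 5 1 2 3 / 2 1 3 5 4 / 3 2 5 4 1 / 1 4 2 3 5 / 5 3 4 1 2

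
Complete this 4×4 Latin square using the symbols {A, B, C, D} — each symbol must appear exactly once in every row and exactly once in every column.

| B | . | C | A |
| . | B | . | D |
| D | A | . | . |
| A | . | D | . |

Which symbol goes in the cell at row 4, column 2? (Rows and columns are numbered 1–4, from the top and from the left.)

(r1,c2) = D
(r2,c1) = C
(r2,c3) = A
(r3,c3) = B
(r3,c4) = C
(r4,c2) = C

C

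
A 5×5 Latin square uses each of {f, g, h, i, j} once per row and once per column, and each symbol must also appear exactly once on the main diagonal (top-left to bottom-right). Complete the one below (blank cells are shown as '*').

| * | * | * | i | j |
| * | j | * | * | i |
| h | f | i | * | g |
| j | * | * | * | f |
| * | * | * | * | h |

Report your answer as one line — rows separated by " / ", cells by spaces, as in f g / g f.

(r3,c4) = j
(r4,c4) = g
(r5,c4) = f
(r1,c1) = f
(r2,c1) = g
(r2,c4) = h
(r4,c3) = h
(r5,c1) = i
(r5,c2) = g
(r5,c3) = j
(r1,c2) = h
(r1,c3) = g
(r2,c3) = f
(r4,c2) = i

f h g i j / g j f h i / h f i j g / j i h g f / i g j f h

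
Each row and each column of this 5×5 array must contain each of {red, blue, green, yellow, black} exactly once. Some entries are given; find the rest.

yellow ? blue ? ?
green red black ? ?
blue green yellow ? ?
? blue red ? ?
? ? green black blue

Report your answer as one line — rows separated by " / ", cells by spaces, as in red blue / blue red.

Cell (r1,c2): row 1 has {blue,yellow}; column 2 has {red,blue,green} → black.
Cell (r2,c5): row 2 has {red,green,black}; column 5 has {blue} → yellow.
Cell (r3,c4): row 3 has {blue,green,yellow}; column 4 has {black} → red.
Cell (r3,c5): row 3 has {red,blue,green,yellow}; column 5 has {blue,yellow} → black.
Cell (r4,c1): row 4 has {red,blue}; column 1 has {blue,green,yellow} → black.
Cell (r4,c5): row 4 has {red,blue,black}; column 5 has {blue,yellow,black} → green.
Cell (r5,c1): row 5 has {blue,green,black}; column 1 has {blue,green,yellow,black} → red.
Cell (r5,c2): row 5 has {red,blue,green,black}; column 2 has {red,blue,green,black} → yellow.
Cell (r1,c4): row 1 has {blue,yellow,black}; column 4 has {red,black} → green.
Cell (r1,c5): row 1 has {blue,green,yellow,black}; column 5 has {blue,green,yellow,black} → red.
Cell (r2,c4): row 2 has {red,green,yellow,black}; column 4 has {red,green,black} → blue.
Cell (r4,c4): row 4 has {red,blue,green,black}; column 4 has {red,blue,green,black} → yellow.

yellow black blue green red / green red black blue yellow / blue green yellow red black / black blue red yellow green / red yellow green black blue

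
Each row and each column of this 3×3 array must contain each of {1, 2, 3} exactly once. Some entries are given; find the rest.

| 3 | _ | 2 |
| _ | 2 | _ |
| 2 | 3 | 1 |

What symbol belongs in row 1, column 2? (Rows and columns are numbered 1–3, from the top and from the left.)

1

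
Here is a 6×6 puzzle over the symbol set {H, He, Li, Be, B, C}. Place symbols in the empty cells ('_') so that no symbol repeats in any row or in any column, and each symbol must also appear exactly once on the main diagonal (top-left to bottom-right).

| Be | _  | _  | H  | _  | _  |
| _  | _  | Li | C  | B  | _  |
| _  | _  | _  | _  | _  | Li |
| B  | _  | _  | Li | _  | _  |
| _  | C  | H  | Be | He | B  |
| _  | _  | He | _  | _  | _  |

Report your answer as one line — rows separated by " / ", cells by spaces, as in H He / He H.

Be B C H Li He / He H Li C B Be / C Be B He H Li / B He Be Li C H / Li C H Be He B / H Li He B Be C

(r2,c2): row 2 has {Li,B,C}; column 2 has {C}; the diagonal has {He,Li,Be}, so it must be H.
(r5,c1): row 5 has {H,He,Be,B,C}; column 1 has {Be,B}, so it must be Li.
(r6,c4): row 6 has {He}; column 4 has {H,Li,Be,C}, so it must be B.
(r6,c6): row 6 has {He,B}; column 6 has {Li,B}; the diagonal has {H,He,Li,Be}, so it must be C.
(r1,c6): row 1 has {H,Be}; column 6 has {Li,B,C}, so it must be He.
(r2,c1): row 2 has {H,Li,B,C}; column 1 has {Li,Be,B}, so it must be He.
(r2,c6): row 2 has {H,He,Li,B,C}; column 6 has {He,Li,B,C}, so it must be Be.
(r3,c3): row 3 has {Li}; column 3 has {H,He,Li}; the diagonal has {H,He,Li,Be,C}, so it must be B.
(r3,c4): row 3 has {Li,B}; column 4 has {H,Li,Be,B,C}, so it must be He.
(r4,c6): row 4 has {Li,B}; column 6 has {He,Li,Be,B,C}, so it must be H.
(r6,c1): row 6 has {He,B,C}; column 1 has {He,Li,Be,B}, so it must be H.
(r1,c3): row 1 has {H,He,Be}; column 3 has {H,He,Li,B}, so it must be C.
(r1,c5): row 1 has {H,He,Be,C}; column 5 has {He,B}, so it must be Li.
(r3,c1): row 3 has {He,Li,B}; column 1 has {H,He,Li,Be,B}, so it must be C.
(r3,c2): row 3 has {He,Li,B,C}; column 2 has {H,C}, so it must be Be.
(r3,c5): row 3 has {He,Li,Be,B,C}; column 5 has {He,Li,B}, so it must be H.
(r4,c2): row 4 has {H,Li,B}; column 2 has {H,Be,C}, so it must be He.
(r4,c3): row 4 has {H,He,Li,B}; column 3 has {H,He,Li,B,C}, so it must be Be.
(r4,c5): row 4 has {H,He,Li,Be,B}; column 5 has {H,He,Li,B}, so it must be C.
(r6,c2): row 6 has {H,He,B,C}; column 2 has {H,He,Be,C}, so it must be Li.
(r6,c5): row 6 has {H,He,Li,B,C}; column 5 has {H,He,Li,B,C}, so it must be Be.
(r1,c2): row 1 has {H,He,Li,Be,C}; column 2 has {H,He,Li,Be,C}, so it must be B.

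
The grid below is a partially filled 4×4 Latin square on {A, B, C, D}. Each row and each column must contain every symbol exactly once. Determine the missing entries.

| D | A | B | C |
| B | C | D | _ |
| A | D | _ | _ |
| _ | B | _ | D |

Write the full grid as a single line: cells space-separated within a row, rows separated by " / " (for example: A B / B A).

D A B C / B C D A / A D C B / C B A D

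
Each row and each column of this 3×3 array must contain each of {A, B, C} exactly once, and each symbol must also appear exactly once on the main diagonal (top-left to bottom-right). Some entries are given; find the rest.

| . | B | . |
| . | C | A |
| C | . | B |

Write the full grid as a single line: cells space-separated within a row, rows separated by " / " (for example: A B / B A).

A B C / B C A / C A B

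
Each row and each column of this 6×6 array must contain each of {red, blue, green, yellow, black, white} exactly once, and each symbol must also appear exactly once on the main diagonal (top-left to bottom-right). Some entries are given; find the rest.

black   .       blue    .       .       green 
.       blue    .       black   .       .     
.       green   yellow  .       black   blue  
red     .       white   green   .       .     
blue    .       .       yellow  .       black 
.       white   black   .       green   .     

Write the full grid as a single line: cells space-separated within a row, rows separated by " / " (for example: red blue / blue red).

(r3,c1) = white
(r3,c4) = red
(r4,c6) = yellow
(r5,c2) = red
(r5,c3) = green
(r5,c5) = white
(r6,c1) = yellow
(r6,c4) = blue
(r6,c6) = red
(r1,c2) = yellow
(r1,c4) = white
(r1,c5) = red
(r2,c1) = green
(r2,c3) = red
(r2,c5) = yellow
(r2,c6) = white
(r4,c2) = black
(r4,c5) = blue

black yellow blue white red green / green blue red black yellow white / white green yellow red black blue / red black white green blue yellow / blue red green yellow white black / yellow white black blue green red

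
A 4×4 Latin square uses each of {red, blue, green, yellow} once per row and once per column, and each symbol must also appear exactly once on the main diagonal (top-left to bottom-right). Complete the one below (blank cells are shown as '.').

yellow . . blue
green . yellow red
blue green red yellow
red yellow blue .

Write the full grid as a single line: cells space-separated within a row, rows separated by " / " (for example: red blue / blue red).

(r1,c2) = red
(r1,c3) = green
(r2,c2) = blue
(r4,c4) = green

yellow red green blue / green blue yellow red / blue green red yellow / red yellow blue green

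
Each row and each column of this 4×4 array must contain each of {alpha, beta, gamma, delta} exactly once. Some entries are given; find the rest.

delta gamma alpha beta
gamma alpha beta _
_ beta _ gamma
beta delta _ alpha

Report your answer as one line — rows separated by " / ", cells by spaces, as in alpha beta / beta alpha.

delta gamma alpha beta / gamma alpha beta delta / alpha beta delta gamma / beta delta gamma alpha

(r2,c4) = delta
(r3,c1) = alpha
(r3,c3) = delta
(r4,c3) = gamma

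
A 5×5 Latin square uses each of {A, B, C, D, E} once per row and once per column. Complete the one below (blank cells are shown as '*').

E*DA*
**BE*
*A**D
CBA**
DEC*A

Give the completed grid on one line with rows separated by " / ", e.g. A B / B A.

E C D A B / A D B E C / B A E C D / C B A D E / D E C B A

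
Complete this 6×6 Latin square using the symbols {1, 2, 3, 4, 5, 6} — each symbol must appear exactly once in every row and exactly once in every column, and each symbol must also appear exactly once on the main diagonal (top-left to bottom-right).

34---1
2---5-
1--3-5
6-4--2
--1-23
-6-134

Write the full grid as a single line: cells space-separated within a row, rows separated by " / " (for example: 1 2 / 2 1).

(r1,c5) = 6
(r2,c2) = 1
(r2,c6) = 6
(r3,c2) = 2
(r3,c3) = 6
(r3,c5) = 4
(r4,c4) = 5
(r4,c5) = 1
(r5,c2) = 5
(r6,c1) = 5
(r6,c3) = 2
(r1,c3) = 5
(r1,c4) = 2
(r2,c3) = 3
(r2,c4) = 4
(r4,c2) = 3
(r5,c1) = 4
(r5,c4) = 6

3 4 5 2 6 1 / 2 1 3 4 5 6 / 1 2 6 3 4 5 / 6 3 4 5 1 2 / 4 5 1 6 2 3 / 5 6 2 1 3 4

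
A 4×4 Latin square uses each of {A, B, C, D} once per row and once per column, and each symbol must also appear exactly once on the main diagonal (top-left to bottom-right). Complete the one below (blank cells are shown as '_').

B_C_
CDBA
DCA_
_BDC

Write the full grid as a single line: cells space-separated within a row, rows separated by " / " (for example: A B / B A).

B A C D / C D B A / D C A B / A B D C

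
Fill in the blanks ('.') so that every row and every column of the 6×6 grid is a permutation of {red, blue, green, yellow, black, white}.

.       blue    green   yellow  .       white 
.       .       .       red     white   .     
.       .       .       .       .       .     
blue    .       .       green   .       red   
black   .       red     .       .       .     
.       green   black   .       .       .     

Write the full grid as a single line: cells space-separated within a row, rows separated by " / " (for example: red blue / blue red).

(r1,c1) = red
(r1,c5) = black
(r4,c5) = yellow
(r4,c3) = white
(r4,c2) = black
(r2,c2) = yellow
(r2,c3) = blue
(r3,c3) = yellow
(r5,c2) = white
(r5,c4) = blue
(r5,c5) = green
(r5,c6) = yellow
(r6,c4) = white
(r6,c6) = blue
(r2,c1) = green
(r2,c6) = black
(r3,c1) = white
(r3,c2) = red
(r3,c4) = black
(r3,c5) = blue
(r3,c6) = green
(r6,c1) = yellow
(r6,c5) = red

red blue green yellow black white / green yellow blue red white black / white red yellow black blue green / blue black white green yellow red / black white red blue green yellow / yellow green black white red blue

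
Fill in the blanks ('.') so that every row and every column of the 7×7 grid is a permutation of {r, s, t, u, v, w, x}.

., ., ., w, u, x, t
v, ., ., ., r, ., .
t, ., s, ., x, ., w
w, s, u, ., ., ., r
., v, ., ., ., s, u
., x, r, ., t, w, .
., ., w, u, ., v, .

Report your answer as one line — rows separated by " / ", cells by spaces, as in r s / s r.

s r v w u x t / v w x t r u s / t u s v x r w / w s u x v t r / x v t r w s u / u x r s t w v / r t w u s v x

(r1,c2): row 1 has {t,u,w,x}; column 2 has {s,v,x}, so it must be r.
(r1,c3): row 1 has {r,t,u,w,x}; column 3 has {r,s,u,w}, so it must be v.
(r3,c2): row 3 has {s,t,w,x}; column 2 has {r,s,v,x}, so it must be u.
(r3,c6): row 3 has {s,t,u,w,x}; column 6 has {s,v,w,x}, so it must be r.
(r4,c5): row 4 has {r,s,u,w}; column 5 has {r,t,u,x}, so it must be v.
(r4,c6): row 4 has {r,s,u,v,w}; column 6 has {r,s,v,w,x}, so it must be t.
(r5,c5): row 5 has {s,u,v}; column 5 has {r,t,u,v,x}, so it must be w.
(r7,c2): row 7 has {u,v,w}; column 2 has {r,s,u,v,x}, so it must be t.
(r7,c5): row 7 has {t,u,v,w}; column 5 has {r,t,u,v,w,x}, so it must be s.
(r7,c7): row 7 has {s,t,u,v,w}; column 7 has {r,t,u,w}, so it must be x.
(r1,c1): row 1 has {r,t,u,v,w,x}; column 1 has {t,v,w}, so it must be s.
(r2,c2): row 2 has {r,v}; column 2 has {r,s,t,u,v,x}, so it must be w.
(r2,c6): row 2 has {r,v,w}; column 6 has {r,s,t,v,w,x}, so it must be u.
(r2,c7): row 2 has {r,u,v,w}; column 7 has {r,t,u,w,x}, so it must be s.
(r3,c4): row 3 has {r,s,t,u,w,x}; column 4 has {u,w}, so it must be v.
(r4,c4): row 4 has {r,s,t,u,v,w}; column 4 has {u,v,w}, so it must be x.
(r6,c1): row 6 has {r,t,w,x}; column 1 has {s,t,v,w}, so it must be u.
(r6,c4): row 6 has {r,t,u,w,x}; column 4 has {u,v,w,x}, so it must be s.
(r6,c7): row 6 has {r,s,t,u,w,x}; column 7 has {r,s,t,u,w,x}, so it must be v.
(r7,c1): row 7 has {s,t,u,v,w,x}; column 1 has {s,t,u,v,w}, so it must be r.
(r2,c4): row 2 has {r,s,u,v,w}; column 4 has {s,u,v,w,x}, so it must be t.
(r5,c1): row 5 has {s,u,v,w}; column 1 has {r,s,t,u,v,w}, so it must be x.
(r5,c3): row 5 has {s,u,v,w,x}; column 3 has {r,s,u,v,w}, so it must be t.
(r5,c4): row 5 has {s,t,u,v,w,x}; column 4 has {s,t,u,v,w,x}, so it must be r.
(r2,c3): row 2 has {r,s,t,u,v,w}; column 3 has {r,s,t,u,v,w}, so it must be x.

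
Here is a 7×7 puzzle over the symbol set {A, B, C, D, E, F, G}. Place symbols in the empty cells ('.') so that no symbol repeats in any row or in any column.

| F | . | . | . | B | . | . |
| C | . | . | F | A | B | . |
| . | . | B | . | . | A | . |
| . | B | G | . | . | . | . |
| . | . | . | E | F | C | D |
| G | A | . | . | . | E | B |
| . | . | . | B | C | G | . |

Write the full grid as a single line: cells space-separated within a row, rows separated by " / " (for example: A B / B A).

F E C G B D A / C D E F A B G / E C B D G A F / D B G A E F C / B G A E F C D / G A F C D E B / A F D B C G E

(r1,c6) = D
(r4,c6) = F
(r5,c2) = G
(r5,c3) = A
(r6,c5) = D
(r4,c5) = E
(r5,c1) = B
(r6,c4) = C
(r3,c5) = G
(r6,c3) = F
(r3,c4) = D
(r4,c4) = A
(r4,c7) = C
(r1,c4) = G
(r3,c1) = E
(r3,c7) = F
(r4,c1) = D
(r7,c1) = A
(r7,c7) = E
(r1,c7) = A
(r2,c7) = G
(r3,c2) = C
(r7,c3) = D
(r1,c2) = E
(r1,c3) = C
(r2,c2) = D
(r2,c3) = E
(r7,c2) = F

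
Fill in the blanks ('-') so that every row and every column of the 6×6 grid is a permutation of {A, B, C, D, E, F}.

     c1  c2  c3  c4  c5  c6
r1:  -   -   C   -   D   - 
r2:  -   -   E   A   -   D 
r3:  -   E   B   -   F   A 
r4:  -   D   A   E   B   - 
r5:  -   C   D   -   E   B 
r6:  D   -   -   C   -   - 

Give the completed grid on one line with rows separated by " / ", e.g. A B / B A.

E A C B D F / B F E A C D / C E B D F A / F D A E B C / A C D F E B / D B F C A E

Cell (r2,c5): row 2 has {A,D,E}; column 5 has {B,D,E,F} → C.
Cell (r3,c1): row 3 has {A,B,E,F}; column 1 has {D} → C.
Cell (r3,c4): row 3 has {A,B,C,E,F}; column 4 has {A,C,E} → D.
Cell (r4,c1): row 4 has {A,B,D,E}; column 1 has {C,D} → F.
Cell (r4,c6): row 4 has {A,B,D,E,F}; column 6 has {A,B,D} → C.
Cell (r5,c1): row 5 has {B,C,D,E}; column 1 has {C,D,F} → A.
Cell (r5,c4): row 5 has {A,B,C,D,E}; column 4 has {A,C,D,E} → F.
Cell (r6,c3): row 6 has {C,D}; column 3 has {A,B,C,D,E} → F.
Cell (r6,c5): row 6 has {C,D,F}; column 5 has {B,C,D,E,F} → A.
Cell (r6,c6): row 6 has {A,C,D,F}; column 6 has {A,B,C,D} → E.
Cell (r1,c4): row 1 has {C,D}; column 4 has {A,C,D,E,F} → B.
Cell (r1,c6): row 1 has {B,C,D}; column 6 has {A,B,C,D,E} → F.
Cell (r2,c1): row 2 has {A,C,D,E}; column 1 has {A,C,D,F} → B.
Cell (r2,c2): row 2 has {A,B,C,D,E}; column 2 has {C,D,E} → F.
Cell (r6,c2): row 6 has {A,C,D,E,F}; column 2 has {C,D,E,F} → B.
Cell (r1,c1): row 1 has {B,C,D,F}; column 1 has {A,B,C,D,F} → E.
Cell (r1,c2): row 1 has {B,C,D,E,F}; column 2 has {B,C,D,E,F} → A.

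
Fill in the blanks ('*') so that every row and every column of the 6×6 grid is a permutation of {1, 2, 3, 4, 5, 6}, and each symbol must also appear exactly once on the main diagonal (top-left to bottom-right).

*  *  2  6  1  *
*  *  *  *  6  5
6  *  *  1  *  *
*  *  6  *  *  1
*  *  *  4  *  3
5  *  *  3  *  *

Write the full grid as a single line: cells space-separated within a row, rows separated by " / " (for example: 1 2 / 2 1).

3 5 2 6 1 4 / 4 1 3 2 6 5 / 6 3 4 1 5 2 / 2 4 6 5 3 1 / 1 6 5 4 2 3 / 5 2 1 3 4 6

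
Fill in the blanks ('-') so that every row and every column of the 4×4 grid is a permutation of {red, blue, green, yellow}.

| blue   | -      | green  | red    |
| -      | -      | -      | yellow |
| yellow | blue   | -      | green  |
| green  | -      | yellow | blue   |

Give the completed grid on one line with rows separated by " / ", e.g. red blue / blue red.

(r1,c2) = yellow
(r2,c1) = red
(r2,c2) = green
(r2,c3) = blue
(r3,c3) = red
(r4,c2) = red

blue yellow green red / red green blue yellow / yellow blue red green / green red yellow blue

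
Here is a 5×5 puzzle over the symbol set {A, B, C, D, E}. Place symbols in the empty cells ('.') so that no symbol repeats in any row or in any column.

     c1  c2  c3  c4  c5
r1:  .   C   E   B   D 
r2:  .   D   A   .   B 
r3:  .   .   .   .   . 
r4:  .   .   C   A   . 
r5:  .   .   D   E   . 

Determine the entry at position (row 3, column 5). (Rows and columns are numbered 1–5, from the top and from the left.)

A

(r1,c1) = A
(r2,c4) = C
(r3,c3) = B
(r3,c4) = D
(r4,c5) = E
(r2,c1) = E
(r3,c1) = C
(r3,c5) = A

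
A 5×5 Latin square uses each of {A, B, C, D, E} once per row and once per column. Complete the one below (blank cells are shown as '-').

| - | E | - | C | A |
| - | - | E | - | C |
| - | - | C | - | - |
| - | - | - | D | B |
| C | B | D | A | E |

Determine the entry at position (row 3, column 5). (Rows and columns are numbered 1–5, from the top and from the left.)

D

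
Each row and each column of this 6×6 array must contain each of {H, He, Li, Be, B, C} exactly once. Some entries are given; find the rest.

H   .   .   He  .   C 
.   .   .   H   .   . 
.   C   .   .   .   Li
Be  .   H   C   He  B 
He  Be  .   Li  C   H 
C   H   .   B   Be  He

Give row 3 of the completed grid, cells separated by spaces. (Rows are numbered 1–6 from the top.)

B C He Be H Li

row 2 has {H}; column 6 has {H,He,Li,B,C} — only Be is left for (r2,c6).
row 3 has {Li,C}; column 1 has {H,He,Be,C} — only B is left for (r3,c1).
row 3 has {Li,B,C}; column 4 has {H,He,Li,B,C} — only Be is left for (r3,c4).
row 3 has {Li,Be,B,C}; column 5 has {He,Be,C} — only H is left for (r3,c5).
row 4 has {H,He,Be,B,C}; column 2 has {H,Be,C} — only Li is left for (r4,c2).
row 5 has {H,He,Li,Be,C}; column 3 has {H} — only B is left for (r5,c3).
row 6 has {H,He,Be,B,C}; column 3 has {H,B} — only Li is left for (r6,c3).
row 1 has {H,He,C}; column 2 has {H,Li,Be,C} — only B is left for (r1,c2).
row 1 has {H,He,B,C}; column 3 has {H,Li,B} — only Be is left for (r1,c3).
row 1 has {H,He,Be,B,C}; column 5 has {H,He,Be,C} — only Li is left for (r1,c5).
row 2 has {H,Be}; column 1 has {H,He,Be,B,C} — only Li is left for (r2,c1).
row 2 has {H,Li,Be}; column 2 has {H,Li,Be,B,C} — only He is left for (r2,c2).
row 2 has {H,He,Li,Be}; column 3 has {H,Li,Be,B} — only C is left for (r2,c3).
row 2 has {H,He,Li,Be,C}; column 5 has {H,He,Li,Be,C} — only B is left for (r2,c5).
row 3 has {H,Li,Be,B,C}; column 3 has {H,Li,Be,B,C} — only He is left for (r3,c3).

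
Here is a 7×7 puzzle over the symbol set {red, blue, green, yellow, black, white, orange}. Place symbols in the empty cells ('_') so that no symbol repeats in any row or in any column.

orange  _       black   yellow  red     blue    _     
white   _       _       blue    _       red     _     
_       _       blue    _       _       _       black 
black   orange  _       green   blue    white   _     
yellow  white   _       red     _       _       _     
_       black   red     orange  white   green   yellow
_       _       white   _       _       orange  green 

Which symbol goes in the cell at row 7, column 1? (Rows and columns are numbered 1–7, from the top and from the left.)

red

Cell (r1,c2): row 1 has {red,blue,yellow,black,orange}; column 2 has {black,white,orange} → green.
Cell (r1,c7): row 1 has {red,blue,green,yellow,black,orange}; column 7 has {green,yellow,black} → white.
Cell (r2,c2): row 2 has {red,blue,white}; column 2 has {green,black,white,orange} → yellow.
Cell (r2,c7): row 2 has {red,blue,yellow,white}; column 7 has {green,yellow,black,white} → orange.
Cell (r3,c2): row 3 has {blue,black}; column 2 has {green,yellow,black,white,orange} → red.
Cell (r3,c4): row 3 has {red,blue,black}; column 4 has {red,blue,green,yellow,orange} → white.
Cell (r3,c6): row 3 has {red,blue,black,white}; column 6 has {red,blue,green,white,orange} → yellow.
Cell (r4,c3): row 4 has {blue,green,black,white,orange}; column 3 has {red,blue,black,white} → yellow.
Cell (r4,c7): row 4 has {blue,green,yellow,black,white,orange}; column 7 has {green,yellow,black,white,orange} → red.
Cell (r5,c6): row 5 has {red,yellow,white}; column 6 has {red,blue,green,yellow,white,orange} → black.
Cell (r5,c7): row 5 has {red,yellow,black,white}; column 7 has {red,green,yellow,black,white,orange} → blue.
Cell (r6,c1): row 6 has {red,green,yellow,black,white,orange}; column 1 has {yellow,black,white,orange} → blue.
Cell (r7,c1): row 7 has {green,white,orange}; column 1 has {blue,yellow,black,white,orange} → red.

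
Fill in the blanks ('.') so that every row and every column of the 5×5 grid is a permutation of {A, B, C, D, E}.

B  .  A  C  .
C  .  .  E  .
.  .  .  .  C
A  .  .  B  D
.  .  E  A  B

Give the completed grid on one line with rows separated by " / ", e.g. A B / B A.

B D A C E / C B D E A / E A B D C / A E C B D / D C E A B

(r1,c5): row 1 has {A,B,C}; column 5 has {B,C,D}, so it must be E.
(r2,c5): row 2 has {C,E}; column 5 has {B,C,D,E}, so it must be A.
(r3,c4): row 3 has {C}; column 4 has {A,B,C,E}, so it must be D.
(r4,c3): row 4 has {A,B,D}; column 3 has {A,E}, so it must be C.
(r5,c1): row 5 has {A,B,E}; column 1 has {A,B,C}, so it must be D.
(r5,c2): row 5 has {A,B,D,E}; column 2 is empty so far, so it must be C.
(r1,c2): row 1 has {A,B,C,E}; column 2 has {C}, so it must be D.
(r2,c2): row 2 has {A,C,E}; column 2 has {C,D}, so it must be B.
(r2,c3): row 2 has {A,B,C,E}; column 3 has {A,C,E}, so it must be D.
(r3,c1): row 3 has {C,D}; column 1 has {A,B,C,D}, so it must be E.
(r3,c2): row 3 has {C,D,E}; column 2 has {B,C,D}, so it must be A.
(r3,c3): row 3 has {A,C,D,E}; column 3 has {A,C,D,E}, so it must be B.
(r4,c2): row 4 has {A,B,C,D}; column 2 has {A,B,C,D}, so it must be E.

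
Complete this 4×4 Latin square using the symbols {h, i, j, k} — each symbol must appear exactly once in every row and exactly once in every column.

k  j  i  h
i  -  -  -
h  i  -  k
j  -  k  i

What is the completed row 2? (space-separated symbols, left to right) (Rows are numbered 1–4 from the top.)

(r2,c4) = j
(r3,c3) = j
(r4,c2) = h
(r2,c2) = k
(r2,c3) = h

i k h j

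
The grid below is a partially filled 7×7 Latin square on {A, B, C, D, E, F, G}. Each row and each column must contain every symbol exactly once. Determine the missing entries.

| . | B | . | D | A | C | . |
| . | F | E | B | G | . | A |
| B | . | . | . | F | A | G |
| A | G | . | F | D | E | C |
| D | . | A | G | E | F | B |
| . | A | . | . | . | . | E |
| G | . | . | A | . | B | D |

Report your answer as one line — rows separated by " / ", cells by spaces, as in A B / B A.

E B G D A C F / C F E B G D A / B D C E F A G / A G B F D E C / D C A G E F B / F A D C B G E / G E F A C B D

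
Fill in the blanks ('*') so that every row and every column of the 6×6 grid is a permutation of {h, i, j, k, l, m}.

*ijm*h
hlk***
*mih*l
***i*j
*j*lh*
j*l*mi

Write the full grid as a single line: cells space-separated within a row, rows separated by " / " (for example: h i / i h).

l i j m k h / h l k j i m / k m i h j l / m k h i l j / i j m l h k / j h l k m i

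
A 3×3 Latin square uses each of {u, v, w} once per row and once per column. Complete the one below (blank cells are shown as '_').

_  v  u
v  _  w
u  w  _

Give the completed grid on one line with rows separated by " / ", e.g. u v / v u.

(r1,c1) = w
(r2,c2) = u
(r3,c3) = v

w v u / v u w / u w v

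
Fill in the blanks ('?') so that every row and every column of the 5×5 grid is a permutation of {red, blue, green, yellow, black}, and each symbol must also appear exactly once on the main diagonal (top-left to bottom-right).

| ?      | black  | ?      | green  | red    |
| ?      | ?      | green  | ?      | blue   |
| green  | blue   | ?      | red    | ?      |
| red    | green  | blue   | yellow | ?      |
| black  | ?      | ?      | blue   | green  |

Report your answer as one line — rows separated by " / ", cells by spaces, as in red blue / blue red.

blue black yellow green red / yellow red green black blue / green blue black red yellow / red green blue yellow black / black yellow red blue green

(r1,c1) = blue
(r1,c3) = yellow
(r2,c1) = yellow
(r2,c2) = red
(r2,c4) = black
(r3,c3) = black
(r3,c5) = yellow
(r4,c5) = black
(r5,c2) = yellow
(r5,c3) = red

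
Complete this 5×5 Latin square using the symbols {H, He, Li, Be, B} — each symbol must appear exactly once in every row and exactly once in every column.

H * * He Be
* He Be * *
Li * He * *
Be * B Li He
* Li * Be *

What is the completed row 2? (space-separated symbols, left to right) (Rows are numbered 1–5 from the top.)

B He Be H Li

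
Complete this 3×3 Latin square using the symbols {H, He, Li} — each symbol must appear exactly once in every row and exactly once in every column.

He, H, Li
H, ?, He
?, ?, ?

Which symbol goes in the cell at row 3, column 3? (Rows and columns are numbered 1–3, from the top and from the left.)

(r2,c2): row 2 has {H,He}; column 2 has {H}, so it must be Li.
(r3,c1): row 3 is empty so far; column 1 has {H,He}, so it must be Li.
(r3,c2): row 3 has {Li}; column 2 has {H,Li}, so it must be He.
(r3,c3): row 3 has {He,Li}; column 3 has {He,Li}, so it must be H.

H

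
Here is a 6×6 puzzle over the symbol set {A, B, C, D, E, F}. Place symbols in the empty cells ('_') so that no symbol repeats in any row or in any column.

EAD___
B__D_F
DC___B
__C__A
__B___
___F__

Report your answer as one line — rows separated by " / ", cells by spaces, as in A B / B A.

(r1,c6): row 1 has {A,D,E}; column 6 has {A,B,F}, so it must be C.
(r2,c2): row 2 has {B,D,F}; column 2 has {A,C}, so it must be E.
(r2,c3): row 2 has {B,D,E,F}; column 3 has {B,C,D}, so it must be A.
(r2,c5): row 2 has {A,B,D,E,F}; column 5 is empty so far, so it must be C.
(r4,c1): row 4 has {A,C}; column 1 has {B,D,E}, so it must be F.
(r6,c3): row 6 has {F}; column 3 has {A,B,C,D}, so it must be E.
(r6,c6): row 6 has {E,F}; column 6 has {A,B,C,F}, so it must be D.
(r1,c4): row 1 has {A,C,D,E}; column 4 has {D,F}, so it must be B.
(r1,c5): row 1 has {A,B,C,D,E}; column 5 has {C}, so it must be F.
(r3,c3): row 3 has {B,C,D}; column 3 has {A,B,C,D,E}, so it must be F.
(r4,c4): row 4 has {A,C,F}; column 4 has {B,D,F}, so it must be E.
(r5,c6): row 5 has {B}; column 6 has {A,B,C,D,F}, so it must be E.
(r6,c2): row 6 has {D,E,F}; column 2 has {A,C,E}, so it must be B.
(r6,c5): row 6 has {B,D,E,F}; column 5 has {C,F}, so it must be A.
(r3,c4): row 3 has {B,C,D,F}; column 4 has {B,D,E,F}, so it must be A.
(r3,c5): row 3 has {A,B,C,D,F}; column 5 has {A,C,F}, so it must be E.
(r4,c2): row 4 has {A,C,E,F}; column 2 has {A,B,C,E}, so it must be D.
(r4,c5): row 4 has {A,C,D,E,F}; column 5 has {A,C,E,F}, so it must be B.
(r5,c2): row 5 has {B,E}; column 2 has {A,B,C,D,E}, so it must be F.
(r5,c4): row 5 has {B,E,F}; column 4 has {A,B,D,E,F}, so it must be C.
(r5,c5): row 5 has {B,C,E,F}; column 5 has {A,B,C,E,F}, so it must be D.
(r6,c1): row 6 has {A,B,D,E,F}; column 1 has {B,D,E,F}, so it must be C.
(r5,c1): row 5 has {B,C,D,E,F}; column 1 has {B,C,D,E,F}, so it must be A.

E A D B F C / B E A D C F / D C F A E B / F D C E B A / A F B C D E / C B E F A D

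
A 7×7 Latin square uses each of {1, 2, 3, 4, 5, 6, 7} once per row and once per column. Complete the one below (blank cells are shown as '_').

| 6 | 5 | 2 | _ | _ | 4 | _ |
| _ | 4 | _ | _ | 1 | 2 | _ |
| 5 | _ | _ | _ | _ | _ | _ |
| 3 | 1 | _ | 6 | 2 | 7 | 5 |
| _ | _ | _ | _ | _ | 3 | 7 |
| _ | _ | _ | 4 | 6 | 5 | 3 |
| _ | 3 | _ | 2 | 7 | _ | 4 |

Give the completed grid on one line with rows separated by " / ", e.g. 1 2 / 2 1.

(r1,c5) = 3
(r1,c7) = 1
(r2,c1) = 7
(r2,c7) = 6
(r3,c5) = 4
(r3,c7) = 2
(r4,c3) = 4
(r5,c5) = 5
(r7,c1) = 1
(r7,c6) = 6
(r1,c4) = 7
(r3,c6) = 1
(r5,c4) = 1
(r6,c1) = 2
(r6,c2) = 7
(r6,c3) = 1
(r7,c3) = 5
(r2,c3) = 3
(r2,c4) = 5
(r3,c2) = 6
(r3,c3) = 7
(r3,c4) = 3
(r5,c1) = 4
(r5,c2) = 2
(r5,c3) = 6

6 5 2 7 3 4 1 / 7 4 3 5 1 2 6 / 5 6 7 3 4 1 2 / 3 1 4 6 2 7 5 / 4 2 6 1 5 3 7 / 2 7 1 4 6 5 3 / 1 3 5 2 7 6 4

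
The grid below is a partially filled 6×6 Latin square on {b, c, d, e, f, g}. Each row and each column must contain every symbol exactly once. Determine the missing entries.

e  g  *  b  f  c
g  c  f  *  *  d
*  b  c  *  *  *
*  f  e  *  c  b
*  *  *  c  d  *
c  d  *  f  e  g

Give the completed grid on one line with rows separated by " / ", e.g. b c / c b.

e g d b f c / g c f e b d / f b c d g e / d f e g c b / b e g c d f / c d b f e g

(r1,c3) = d
(r2,c4) = e
(r2,c5) = b
(r3,c5) = g
(r4,c1) = d
(r4,c4) = g
(r5,c2) = e
(r5,c6) = f
(r6,c3) = b
(r3,c1) = f
(r3,c4) = d
(r3,c6) = e
(r5,c1) = b
(r5,c3) = g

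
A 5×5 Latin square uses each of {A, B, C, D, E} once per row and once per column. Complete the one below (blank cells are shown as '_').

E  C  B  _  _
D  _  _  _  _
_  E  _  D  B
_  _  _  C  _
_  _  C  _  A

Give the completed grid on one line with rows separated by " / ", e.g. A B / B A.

E C B A D / D A E B C / C E A D B / A B D C E / B D C E A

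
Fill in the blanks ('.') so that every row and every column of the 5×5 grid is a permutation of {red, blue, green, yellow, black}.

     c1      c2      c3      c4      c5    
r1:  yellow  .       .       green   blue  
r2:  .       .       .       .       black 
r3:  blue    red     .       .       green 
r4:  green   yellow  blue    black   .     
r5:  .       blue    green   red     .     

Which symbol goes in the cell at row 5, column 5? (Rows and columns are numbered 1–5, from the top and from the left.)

Cell (r1,c2): row 1 has {blue,green,yellow}; column 2 has {red,blue,yellow} → black.
Cell (r1,c3): row 1 has {blue,green,yellow,black}; column 3 has {blue,green} → red.
Cell (r2,c1): row 2 has {black}; column 1 has {blue,green,yellow} → red.
Cell (r2,c2): row 2 has {red,black}; column 2 has {red,blue,yellow,black} → green.
Cell (r2,c3): row 2 has {red,green,black}; column 3 has {red,blue,green} → yellow.
Cell (r2,c4): row 2 has {red,green,yellow,black}; column 4 has {red,green,black} → blue.
Cell (r3,c3): row 3 has {red,blue,green}; column 3 has {red,blue,green,yellow} → black.
Cell (r3,c4): row 3 has {red,blue,green,black}; column 4 has {red,blue,green,black} → yellow.
Cell (r4,c5): row 4 has {blue,green,yellow,black}; column 5 has {blue,green,black} → red.
Cell (r5,c1): row 5 has {red,blue,green}; column 1 has {red,blue,green,yellow} → black.
Cell (r5,c5): row 5 has {red,blue,green,black}; column 5 has {red,blue,green,black} → yellow.

yellow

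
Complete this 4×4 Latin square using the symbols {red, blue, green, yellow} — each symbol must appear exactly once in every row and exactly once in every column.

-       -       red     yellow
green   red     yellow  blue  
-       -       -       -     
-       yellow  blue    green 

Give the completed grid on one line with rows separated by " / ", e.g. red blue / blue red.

(r1,c1) = blue
(r1,c2) = green
(r3,c2) = blue
(r3,c3) = green
(r3,c4) = red
(r4,c1) = red
(r3,c1) = yellow

blue green red yellow / green red yellow blue / yellow blue green red / red yellow blue green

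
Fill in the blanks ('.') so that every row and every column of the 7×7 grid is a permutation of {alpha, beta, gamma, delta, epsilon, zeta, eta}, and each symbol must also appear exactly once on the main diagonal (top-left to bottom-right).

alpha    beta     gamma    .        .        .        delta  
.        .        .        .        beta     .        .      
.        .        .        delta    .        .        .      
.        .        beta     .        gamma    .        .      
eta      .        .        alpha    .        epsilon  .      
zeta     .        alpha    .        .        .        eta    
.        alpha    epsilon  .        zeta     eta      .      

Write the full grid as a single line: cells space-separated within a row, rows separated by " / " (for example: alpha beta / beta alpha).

(r1,c6) = zeta
(r5,c5) = delta
(r6,c5) = epsilon
(r1,c5) = eta
(r3,c5) = alpha
(r5,c3) = zeta
(r1,c4) = epsilon
(r3,c3) = eta
(r4,c4) = zeta
(r5,c2) = gamma
(r5,c7) = beta
(r6,c2) = delta
(r7,c7) = gamma
(r2,c2) = epsilon
(r2,c3) = delta
(r3,c2) = zeta
(r3,c7) = epsilon
(r4,c2) = eta
(r4,c7) = alpha
(r6,c6) = beta
(r7,c4) = beta
(r2,c1) = gamma
(r2,c4) = eta
(r2,c6) = alpha
(r2,c7) = zeta
(r3,c1) = beta
(r3,c6) = gamma
(r4,c6) = delta
(r6,c4) = gamma
(r7,c1) = delta
(r4,c1) = epsilon

alpha beta gamma epsilon eta zeta delta / gamma epsilon delta eta beta alpha zeta / beta zeta eta delta alpha gamma epsilon / epsilon eta beta zeta gamma delta alpha / eta gamma zeta alpha delta epsilon beta / zeta delta alpha gamma epsilon beta eta / delta alpha epsilon beta zeta eta gamma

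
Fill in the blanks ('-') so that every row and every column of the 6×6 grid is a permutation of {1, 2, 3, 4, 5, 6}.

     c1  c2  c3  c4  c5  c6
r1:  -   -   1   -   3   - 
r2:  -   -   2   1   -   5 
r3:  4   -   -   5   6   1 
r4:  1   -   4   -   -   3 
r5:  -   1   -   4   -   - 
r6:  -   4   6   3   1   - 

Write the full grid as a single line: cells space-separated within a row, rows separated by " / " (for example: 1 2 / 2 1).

2 5 1 6 3 4 / 6 3 2 1 4 5 / 4 2 3 5 6 1 / 1 6 4 2 5 3 / 3 1 5 4 2 6 / 5 4 6 3 1 2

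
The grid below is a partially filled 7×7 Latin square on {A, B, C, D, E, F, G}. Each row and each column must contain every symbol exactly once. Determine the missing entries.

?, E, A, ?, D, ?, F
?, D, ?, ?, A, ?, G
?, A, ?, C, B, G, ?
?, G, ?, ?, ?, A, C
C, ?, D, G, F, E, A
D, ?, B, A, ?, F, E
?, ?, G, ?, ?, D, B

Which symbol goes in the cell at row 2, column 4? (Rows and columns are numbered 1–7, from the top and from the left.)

F

Cell (r1,c4): row 1 has {A,D,E,F}; column 4 has {A,C,G} → B.
Cell (r1,c6): row 1 has {A,B,D,E,F}; column 6 has {A,D,E,F,G} → C.
Cell (r2,c6): row 2 has {A,D,G}; column 6 has {A,C,D,E,F,G} → B.
Cell (r3,c7): row 3 has {A,B,C,G}; column 7 has {A,B,C,E,F,G} → D.
Cell (r4,c5): row 4 has {A,C,G}; column 5 has {A,B,D,F} → E.
Cell (r5,c2): row 5 has {A,C,D,E,F,G}; column 2 has {A,D,E,G} → B.
Cell (r6,c2): row 6 has {A,B,D,E,F}; column 2 has {A,B,D,E,G} → C.
Cell (r6,c5): row 6 has {A,B,C,D,E,F}; column 5 has {A,B,D,E,F} → G.
Cell (r7,c2): row 7 has {B,D,G}; column 2 has {A,B,C,D,E,G} → F.
Cell (r7,c4): row 7 has {B,D,F,G}; column 4 has {A,B,C,G} → E.
Cell (r7,c5): row 7 has {B,D,E,F,G}; column 5 has {A,B,D,E,F,G} → C.
Cell (r1,c1): row 1 has {A,B,C,D,E,F}; column 1 has {C,D} → G.
Cell (r2,c4): row 2 has {A,B,D,G}; column 4 has {A,B,C,E,G} → F.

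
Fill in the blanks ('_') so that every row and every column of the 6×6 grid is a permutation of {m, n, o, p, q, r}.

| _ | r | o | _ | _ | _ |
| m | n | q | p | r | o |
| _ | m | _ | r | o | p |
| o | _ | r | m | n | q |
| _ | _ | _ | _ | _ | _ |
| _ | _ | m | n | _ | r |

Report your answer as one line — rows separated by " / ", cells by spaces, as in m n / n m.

n r o q p m / m n q p r o / q m n r o p / o p r m n q / r q p o m n / p o m n q r

(r1,c4): row 1 has {o,r}; column 4 has {m,n,p,r}, so it must be q.
(r3,c3): row 3 has {m,o,p,r}; column 3 has {m,o,q,r}, so it must be n.
(r4,c2): row 4 has {m,n,o,q,r}; column 2 has {m,n,r}, so it must be p.
(r5,c3): row 5 is empty so far; column 3 has {m,n,o,q,r}, so it must be p.
(r5,c4): row 5 has {p}; column 4 has {m,n,p,q,r}, so it must be o.
(r3,c1): row 3 has {m,n,o,p,r}; column 1 has {m,o}, so it must be q.
(r5,c2): row 5 has {o,p}; column 2 has {m,n,p,r}, so it must be q.
(r5,c5): row 5 has {o,p,q}; column 5 has {n,o,r}, so it must be m.
(r5,c6): row 5 has {m,o,p,q}; column 6 has {o,p,q,r}, so it must be n.
(r6,c1): row 6 has {m,n,r}; column 1 has {m,o,q}, so it must be p.
(r6,c2): row 6 has {m,n,p,r}; column 2 has {m,n,p,q,r}, so it must be o.
(r6,c5): row 6 has {m,n,o,p,r}; column 5 has {m,n,o,r}, so it must be q.
(r1,c1): row 1 has {o,q,r}; column 1 has {m,o,p,q}, so it must be n.
(r1,c5): row 1 has {n,o,q,r}; column 5 has {m,n,o,q,r}, so it must be p.
(r1,c6): row 1 has {n,o,p,q,r}; column 6 has {n,o,p,q,r}, so it must be m.
(r5,c1): row 5 has {m,n,o,p,q}; column 1 has {m,n,o,p,q}, so it must be r.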